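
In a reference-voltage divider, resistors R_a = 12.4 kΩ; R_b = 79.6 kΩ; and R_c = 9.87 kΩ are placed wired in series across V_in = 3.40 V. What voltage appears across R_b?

Total series resistance ΣR = 12.4 + 79.6 + 9.87 = 101.9 kΩ.
By the voltage-divider rule, V = 3.40 × 79.60/101.9 = 2.657 V.

V ≈ 2.66 V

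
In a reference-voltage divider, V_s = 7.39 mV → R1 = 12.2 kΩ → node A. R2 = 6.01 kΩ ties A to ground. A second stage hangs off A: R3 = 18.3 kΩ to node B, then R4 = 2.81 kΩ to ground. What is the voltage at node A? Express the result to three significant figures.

V_A ≈ 2.05 mV

The second stage (R3 + R4 = 21.11 kΩ) loads node A in parallel with R2.
R2 ‖ (R3+R4) = 4.678 kΩ.
First divider: V_A = V_s · 4.678/(12.2 + 4.678) = 2.048 mV.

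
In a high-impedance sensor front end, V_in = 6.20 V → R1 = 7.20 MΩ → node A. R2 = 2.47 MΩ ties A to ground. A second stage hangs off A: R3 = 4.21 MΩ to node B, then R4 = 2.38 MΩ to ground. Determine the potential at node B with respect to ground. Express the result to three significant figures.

Node A sees R2 in parallel with the series input of stage 2, R3 + R4 = 6.590 MΩ.
Effective lower resistance at A: R2 ‖ 6.590 = 1.797 MΩ.
First divider: V_A = V_in · 1.797/(7.20 + 1.797) = 1.238 V.
Stage 2 is unloaded, so V_B = V_A · R4/(R3+R4) = 1.238 × 2.38/6.590 = 0.4472 V.

V_B ≈ 0.447 V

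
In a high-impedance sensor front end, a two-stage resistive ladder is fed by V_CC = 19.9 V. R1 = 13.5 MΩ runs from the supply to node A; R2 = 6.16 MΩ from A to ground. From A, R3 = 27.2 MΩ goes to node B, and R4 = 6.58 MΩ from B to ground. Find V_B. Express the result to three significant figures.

The second stage (R3 + R4 = 33.78 MΩ) loads node A in parallel with R2.
Effective lower resistance at A: R2 ‖ 33.78 = 5.210 MΩ.
So V_A = 19.9 × 0.2785 = 5.541 V.
Then the unloaded second divider: V_B = V_A × R4/(R3+R4) = 5.541 × 0.1948 = 1.079 V.

V_B ≈ 1.08 V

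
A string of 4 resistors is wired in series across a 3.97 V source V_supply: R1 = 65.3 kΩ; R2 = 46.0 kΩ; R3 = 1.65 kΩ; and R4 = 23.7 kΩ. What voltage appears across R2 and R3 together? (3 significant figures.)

V ≈ 1.38 V

Total series resistance ΣR = 65.3 + 46.0 + 1.65 + 23.7 = 136.7 kΩ.
R_{R2..R3} = 46.0 + 1.65 = 47.65 kΩ.
By the voltage-divider rule, V = 3.97 × 47.65/136.7 = 1.384 V.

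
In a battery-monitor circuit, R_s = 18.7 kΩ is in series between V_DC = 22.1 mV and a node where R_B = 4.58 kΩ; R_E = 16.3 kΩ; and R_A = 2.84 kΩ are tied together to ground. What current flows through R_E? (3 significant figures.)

I ≈ 0.106 µA

Combine the parallel branches: R_p = (1/4.58 + 1/16.3 + 1/2.84)⁻¹ = 1.583 kΩ.
V_A by voltage divider: V_A = 22.1 × 1.583/(18.7 + 1.583) = 1.725 mV.
I(R_E) = V_A / R_E = 1.725/16.3 = 0.1058 µA.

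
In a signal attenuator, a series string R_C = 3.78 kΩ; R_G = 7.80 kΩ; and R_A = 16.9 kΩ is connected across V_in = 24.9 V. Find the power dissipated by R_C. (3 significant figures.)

Series current I = V_in/ΣR = 24.9/28.48 = 0.8743 mA.
V(R_C) = I·R = 3.305 V; P = V·I = 3.305 × 0.8743 = 2.889 mW.

P ≈ 2.89 mW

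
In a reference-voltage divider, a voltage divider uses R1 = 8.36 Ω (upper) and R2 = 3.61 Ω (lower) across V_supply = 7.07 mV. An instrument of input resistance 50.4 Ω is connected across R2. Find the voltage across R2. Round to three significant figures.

R2 ‖ R_L = (3.61 × 50.4)/(3.61 + 50.4) = 3.369 Ω.
Now apply the divider: V_out = 7.07 × 0.2872 = 2.031 mV.

V_out ≈ 2.03 mV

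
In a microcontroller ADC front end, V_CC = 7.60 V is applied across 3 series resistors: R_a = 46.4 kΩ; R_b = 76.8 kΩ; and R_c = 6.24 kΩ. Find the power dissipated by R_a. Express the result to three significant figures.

P ≈ 0.160 mW

ΣR = 129.4 kΩ → I = 7.60/129.4 = 0.05871 mA.
P(R_a) = I²·R_a = (0.05871)² × 46.4 = 0.1600 mW.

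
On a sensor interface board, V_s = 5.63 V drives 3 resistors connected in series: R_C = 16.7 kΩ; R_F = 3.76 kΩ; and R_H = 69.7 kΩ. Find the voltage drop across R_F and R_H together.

V ≈ 4.59 V

ΣR = 16.7 + 3.76 + 69.7 = 90.16 kΩ.
R_{R_F..R_H} = 3.76 + 69.7 = 73.46 kΩ.
V = V_s · R/ΣR = 5.63 × 0.8148 = 4.587 V.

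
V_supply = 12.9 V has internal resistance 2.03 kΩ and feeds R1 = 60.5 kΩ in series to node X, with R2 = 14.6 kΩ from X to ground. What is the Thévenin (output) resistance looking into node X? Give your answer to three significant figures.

R1' = 2.03 + 60.5 = 62.53 kΩ (source resistance + R1).
Zeroing V_supply shorts the top of R1' to ground, so R_th = R1' ‖ R2 = 11.84 kΩ.

R_th ≈ 11.8 kΩ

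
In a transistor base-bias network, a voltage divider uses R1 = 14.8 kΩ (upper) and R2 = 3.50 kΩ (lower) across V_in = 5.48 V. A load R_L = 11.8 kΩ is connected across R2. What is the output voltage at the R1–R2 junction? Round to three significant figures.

V_out ≈ 0.845 V

R2 ‖ R_L = (3.50 × 11.8)/(3.50 + 11.8) = 2.699 kΩ.
Then V_out = V_in · R2'/(R1 + R2') = 5.48 × 2.699/17.50 = 0.8453 V.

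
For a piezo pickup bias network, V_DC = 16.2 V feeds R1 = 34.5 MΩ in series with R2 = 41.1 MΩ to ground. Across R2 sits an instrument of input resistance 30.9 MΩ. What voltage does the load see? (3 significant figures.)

First combine the lower leg with the load: R2 ‖ R_L = 17.64 MΩ.
Now apply the divider: V_out = 16.2 × 0.3383 = 5.481 V.

V_out ≈ 5.48 V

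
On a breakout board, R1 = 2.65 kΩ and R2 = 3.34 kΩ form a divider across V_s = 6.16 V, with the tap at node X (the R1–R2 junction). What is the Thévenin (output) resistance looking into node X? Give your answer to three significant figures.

Zeroing V_s shorts the top of R1 to ground, so R_th = R1 ‖ R2 = 1.478 kΩ.

R_th ≈ 1.48 kΩ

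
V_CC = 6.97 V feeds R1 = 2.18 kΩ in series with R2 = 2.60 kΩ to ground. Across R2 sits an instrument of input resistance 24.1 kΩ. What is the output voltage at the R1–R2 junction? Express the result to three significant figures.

V_out ≈ 3.61 V

The load sits in parallel with R2, giving an effective lower resistance R2' = R2·R_L/(R2+R_L) = 2.347 kΩ.
Voltage divider with the loaded lower leg: V_out = 6.97 × 2.347/(2.18 + 2.347) = 6.97 × 0.5184 = 3.613 V.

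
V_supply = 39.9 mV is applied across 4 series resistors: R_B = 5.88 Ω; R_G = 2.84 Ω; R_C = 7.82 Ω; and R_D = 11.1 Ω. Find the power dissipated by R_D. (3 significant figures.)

Series current I = V_supply/ΣR = 39.9/27.64 = 1.444 mA.
P = I²R = 2.084 × 11.1 = 23.13 µW.

P ≈ 23.1 µW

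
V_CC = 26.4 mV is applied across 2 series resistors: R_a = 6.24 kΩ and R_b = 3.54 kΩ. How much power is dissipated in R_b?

P ≈ 25.8 nW

ΣR = 9.780 kΩ → I = 26.4/9.780 = 2.699 µA.
P(R_b) = I²·R_b = (2.699)² × 3.54 = 25.79 nW.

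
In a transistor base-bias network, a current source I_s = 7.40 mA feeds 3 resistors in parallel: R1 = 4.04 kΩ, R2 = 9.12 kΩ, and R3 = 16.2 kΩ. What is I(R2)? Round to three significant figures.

Conductances: ΣG = 1/4.04 + 1/9.12 + 1/16.2 = 0.4189 (1/kΩ).
By the current-divider rule, I = I_s · G_k/ΣG = 7.40 × 0.2618 = 1.937 mA.

I ≈ 1.94 mA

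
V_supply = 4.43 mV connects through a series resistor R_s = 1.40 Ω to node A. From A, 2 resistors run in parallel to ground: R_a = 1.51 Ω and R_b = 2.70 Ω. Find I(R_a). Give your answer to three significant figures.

Parallel bank: R_p = 1/(1/1.51 + 1/2.70) = 0.9684 Ω.
Node voltage V_A = V_supply · R_p/(R_s + R_p) = 4.43 × 0.4089 = 1.811 mV.
Branch current I = V_A/R_a = 1.811/1.51 = 1.200 mA.

I ≈ 1.20 mA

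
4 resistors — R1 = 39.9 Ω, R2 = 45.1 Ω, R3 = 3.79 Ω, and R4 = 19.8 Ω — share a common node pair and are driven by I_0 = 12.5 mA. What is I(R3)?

Total conductance ΣG = 1/39.9 + 1/45.1 + 1/3.79 + 1/19.8 = 0.3616 (units of 1/Ω).
By the current-divider rule, I = I_0 · G_k/ΣG = 12.5 × 0.7297 = 9.121 mA.

I ≈ 9.12 mA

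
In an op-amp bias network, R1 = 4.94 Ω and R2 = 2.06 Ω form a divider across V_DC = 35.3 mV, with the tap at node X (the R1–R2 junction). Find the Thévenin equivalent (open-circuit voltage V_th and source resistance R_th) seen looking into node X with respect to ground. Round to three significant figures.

V_th ≈ 10.4 mV, R_th ≈ 1.45 Ω

Open-circuit (no load on X): V_th = V_DC · R2/(R1 + R2) = 35.3 × 2.06/(4.940 + 2.06) = 10.39 mV.
Looking into X with the source shorted: R_th = R1·R2/(R1+R2) = 4.940 × 2.06/7.000 = 1.454 Ω.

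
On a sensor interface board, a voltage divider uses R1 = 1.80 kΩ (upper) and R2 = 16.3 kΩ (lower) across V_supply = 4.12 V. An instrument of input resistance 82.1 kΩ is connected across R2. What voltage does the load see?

R2 ‖ R_L = (16.3 × 82.1)/(16.3 + 82.1) = 13.60 kΩ.
Then V_out = V_supply · R2'/(R1 + R2') = 4.12 × 13.60/15.40 = 3.638 V.

V_out ≈ 3.64 V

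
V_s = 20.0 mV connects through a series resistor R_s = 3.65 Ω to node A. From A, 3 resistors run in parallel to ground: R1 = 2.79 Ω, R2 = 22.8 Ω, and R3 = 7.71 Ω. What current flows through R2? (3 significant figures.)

I ≈ 0.298 mA

Equivalent of the parallel group: R_p = 1.880 Ω.
V_A = 20.0 × 1.880/5.530 = 6.799 mV.
I(R2) = V_A / R2 = 6.799/22.8 = 0.2982 mA.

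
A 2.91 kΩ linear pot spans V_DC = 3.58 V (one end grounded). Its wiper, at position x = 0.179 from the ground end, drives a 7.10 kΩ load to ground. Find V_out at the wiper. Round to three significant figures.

Lower segment x·R_p = 0.5209 kΩ; upper segment (1−x)·R_p = 2.389 kΩ.
(x·R_p) ‖ R_L = 0.4853 kΩ.
V_out = 3.58 × 0.4853/(2.389 + 0.4853) = 0.6044 V.
(Unloaded: V_out = x·V_DC = 0.641 V.)

V_out ≈ 0.604 V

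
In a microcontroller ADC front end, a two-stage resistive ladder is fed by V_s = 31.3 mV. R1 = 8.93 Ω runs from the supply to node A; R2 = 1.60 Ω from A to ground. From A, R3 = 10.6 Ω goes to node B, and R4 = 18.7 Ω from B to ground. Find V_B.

Looking into the second stage from A: R3 + R4 = 29.30 Ω appears in parallel with R2.
R2 ‖ (R3+R4) = 1.517 Ω.
So V_A = 31.3 × 0.1452 = 4.545 mV.
Stage 2 is unloaded, so V_B = V_A · R4/(R3+R4) = 4.545 × 18.7/29.30 = 2.901 mV.

V_B ≈ 2.90 mV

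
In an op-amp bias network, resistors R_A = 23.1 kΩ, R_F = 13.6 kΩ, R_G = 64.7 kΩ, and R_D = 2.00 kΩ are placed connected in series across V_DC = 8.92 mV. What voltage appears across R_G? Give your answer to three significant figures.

V ≈ 5.58 mV

Total series resistance ΣR = 23.1 + 13.6 + 64.7 + 2.00 = 103.4 kΩ.
V = V_DC · R/ΣR = 8.92 × 0.6257 = 5.581 mV.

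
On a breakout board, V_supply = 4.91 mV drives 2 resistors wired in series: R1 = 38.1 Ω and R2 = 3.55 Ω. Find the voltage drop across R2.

V ≈ 0.418 mV

ΣR = 38.1 + 3.55 = 41.65 Ω.
By the voltage-divider rule, V = 4.91 × 3.550/41.65 = 0.4185 mV.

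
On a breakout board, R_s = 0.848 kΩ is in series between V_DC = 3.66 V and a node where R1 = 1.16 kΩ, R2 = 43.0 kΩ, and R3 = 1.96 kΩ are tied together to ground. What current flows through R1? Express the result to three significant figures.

Combine the parallel branches: R_p = (1/1.16 + 1/43.0 + 1/1.96)⁻¹ = 0.7166 kΩ.
V_A = 3.66 × 0.7166/1.565 = 1.676 V.
Branch current I = V_A/R1 = 1.676/1.16 = 1.445 mA.

I ≈ 1.45 mA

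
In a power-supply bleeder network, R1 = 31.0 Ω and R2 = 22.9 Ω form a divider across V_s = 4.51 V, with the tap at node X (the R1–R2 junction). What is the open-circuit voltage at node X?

With X open, the divider is unloaded: V_th = 4.51 × 22.9/53.90 = 1.916 V.

V_th ≈ 1.92 V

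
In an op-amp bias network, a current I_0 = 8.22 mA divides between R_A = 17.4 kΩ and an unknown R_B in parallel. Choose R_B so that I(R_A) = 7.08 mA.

The fraction through R_A equals R_B/(R_A+R_B).
7.08/8.22 = R_B/(R_A + R_B) → R_B = R_A · (0.8613)/(1 − 0.8613) = 17.4 × 6.211 = 108.1 kΩ.

R_B ≈ 108 kΩ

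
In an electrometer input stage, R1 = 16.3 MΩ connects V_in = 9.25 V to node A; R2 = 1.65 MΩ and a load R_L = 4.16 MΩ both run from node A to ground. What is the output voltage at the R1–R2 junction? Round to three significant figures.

V_out ≈ 0.625 V

R2 ‖ R_L = (1.65 × 4.16)/(1.65 + 4.16) = 1.181 MΩ.
Voltage divider with the loaded lower leg: V_out = 9.25 × 1.181/(16.3 + 1.181) = 9.25 × 0.06758 = 0.6251 V.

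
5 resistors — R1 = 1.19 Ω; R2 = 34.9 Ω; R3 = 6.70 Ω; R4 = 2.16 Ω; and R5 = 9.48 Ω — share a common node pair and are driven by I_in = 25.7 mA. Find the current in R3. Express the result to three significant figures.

I ≈ 2.42 mA

Conductances: ΣG = 1/1.19 + 1/34.9 + 1/6.70 + 1/2.16 + 1/9.48 = 1.587 (1/Ω).
By the current-divider rule, I = I_in · G_k/ΣG = 25.7 × 0.09407 = 2.417 mA.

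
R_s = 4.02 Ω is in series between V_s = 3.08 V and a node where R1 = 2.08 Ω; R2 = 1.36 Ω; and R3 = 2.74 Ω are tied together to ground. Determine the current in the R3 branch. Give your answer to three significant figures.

I ≈ 0.153 A

Equivalent of the parallel group: R_p = 0.6325 Ω.
V_A by voltage divider: V_A = 3.08 × 0.6325/(4.02 + 0.6325) = 0.4187 V.
Branch current I = V_A/R3 = 0.4187/2.74 = 0.1528 A.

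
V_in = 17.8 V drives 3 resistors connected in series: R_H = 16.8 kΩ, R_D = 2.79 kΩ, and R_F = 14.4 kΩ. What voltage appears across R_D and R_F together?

Total series resistance ΣR = 16.8 + 2.79 + 14.4 = 33.99 kΩ.
R_{R_D..R_F} = 2.79 + 14.4 = 17.19 kΩ.
Voltage divider: V = V_in · (17.19 / 33.99) = 17.8 × 0.5057 = 9.002 V.

V ≈ 9.00 V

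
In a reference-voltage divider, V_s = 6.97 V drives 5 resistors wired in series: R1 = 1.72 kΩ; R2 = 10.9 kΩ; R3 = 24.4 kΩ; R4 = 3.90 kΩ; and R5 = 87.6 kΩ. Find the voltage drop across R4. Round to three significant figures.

Series total: ΣR = 1.72 + 10.9 + 24.4 + 3.90 + 87.6 = 128.5 kΩ.
Voltage divider: V = V_s · (3.900 / 128.5) = 6.97 × 0.03035 = 0.2115 V.

V ≈ 0.212 V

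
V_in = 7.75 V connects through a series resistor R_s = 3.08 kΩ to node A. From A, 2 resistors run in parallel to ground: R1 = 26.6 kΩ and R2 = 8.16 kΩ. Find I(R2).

Equivalent of the parallel group: R_p = 6.244 kΩ.
V_A = 7.75 × 6.244/9.324 = 5.190 V.
Branch current I = V_A/R2 = 5.190/8.16 = 0.6360 mA.

I ≈ 0.636 mA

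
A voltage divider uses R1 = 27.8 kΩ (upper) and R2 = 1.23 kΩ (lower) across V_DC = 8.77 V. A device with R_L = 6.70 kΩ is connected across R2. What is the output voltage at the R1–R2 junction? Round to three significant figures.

V_out ≈ 0.316 V

The load sits in parallel with R2, giving an effective lower resistance R2' = R2·R_L/(R2+R_L) = 1.039 kΩ.
Now apply the divider: V_out = 8.77 × 0.03603 = 0.3160 V.
(Unloaded it would be 0.372 V; the load pulls it down.)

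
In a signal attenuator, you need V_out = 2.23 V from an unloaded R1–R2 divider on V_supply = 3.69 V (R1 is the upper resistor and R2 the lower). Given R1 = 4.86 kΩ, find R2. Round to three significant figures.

Required fraction k = V_out/V_supply = 0.6043.
R2 = R1 · 0.6043/(1 − 0.6043) = 7.423 kΩ.

R2 ≈ 7.42 kΩ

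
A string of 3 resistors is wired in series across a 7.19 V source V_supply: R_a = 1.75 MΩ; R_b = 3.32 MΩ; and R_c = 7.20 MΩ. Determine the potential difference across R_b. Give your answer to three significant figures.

ΣR = 1.75 + 3.32 + 7.20 = 12.27 MΩ.
Voltage divider: V = V_supply · (3.320 / 12.27) = 7.19 × 0.2706 = 1.945 V.

V ≈ 1.95 V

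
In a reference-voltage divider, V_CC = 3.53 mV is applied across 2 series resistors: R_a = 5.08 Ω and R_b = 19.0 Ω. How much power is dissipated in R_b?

ΣR = 24.08 Ω → I = 3.53/24.08 = 0.1466 mA.
P = I²R = 0.02149 × 19.0 = 0.4083 µW.

P ≈ 0.408 µW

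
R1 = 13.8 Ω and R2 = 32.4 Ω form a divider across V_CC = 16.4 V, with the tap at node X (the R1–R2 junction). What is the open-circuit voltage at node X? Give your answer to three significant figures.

V_th ≈ 11.5 V

With X open, the divider is unloaded: V_th = 16.4 × 32.4/46.20 = 11.50 V.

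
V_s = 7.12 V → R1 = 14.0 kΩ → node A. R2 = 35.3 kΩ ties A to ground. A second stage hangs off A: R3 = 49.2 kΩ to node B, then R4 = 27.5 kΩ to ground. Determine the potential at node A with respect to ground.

Looking into the second stage from A: R3 + R4 = 76.70 kΩ appears in parallel with R2.
R2 ‖ (R3+R4) = 24.17 kΩ.
So V_A = 7.12 × 0.6333 = 4.509 V.

V_A ≈ 4.51 V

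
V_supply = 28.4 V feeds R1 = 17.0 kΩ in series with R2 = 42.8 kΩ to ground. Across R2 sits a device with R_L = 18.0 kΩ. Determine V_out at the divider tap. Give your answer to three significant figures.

V_out ≈ 12.1 V

The load sits in parallel with R2, giving an effective lower resistance R2' = R2·R_L/(R2+R_L) = 12.67 kΩ.
Voltage divider with the loaded lower leg: V_out = 28.4 × 12.67/(17.0 + 12.67) = 28.4 × 0.4271 = 12.13 V.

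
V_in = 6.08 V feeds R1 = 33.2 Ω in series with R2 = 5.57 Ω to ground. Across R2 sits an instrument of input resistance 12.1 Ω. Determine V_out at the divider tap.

R2 ‖ R_L = (5.57 × 12.1)/(5.57 + 12.1) = 3.814 Ω.
Now apply the divider: V_out = 6.08 × 0.1030 = 0.6265 V.

V_out ≈ 0.627 V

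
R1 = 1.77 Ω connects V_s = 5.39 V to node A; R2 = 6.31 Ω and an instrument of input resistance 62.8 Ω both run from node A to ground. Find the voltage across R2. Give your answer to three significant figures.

R2 ‖ R_L = (6.31 × 62.8)/(6.31 + 62.8) = 5.734 Ω.
Now apply the divider: V_out = 5.39 × 0.7641 = 4.119 V.

V_out ≈ 4.12 V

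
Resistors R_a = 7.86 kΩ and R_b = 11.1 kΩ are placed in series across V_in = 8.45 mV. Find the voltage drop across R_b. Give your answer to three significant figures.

V ≈ 4.95 mV

Total series resistance ΣR = 7.86 + 11.1 = 18.96 kΩ.
By the voltage-divider rule, V = 8.45 × 11.10/18.96 = 4.947 mV.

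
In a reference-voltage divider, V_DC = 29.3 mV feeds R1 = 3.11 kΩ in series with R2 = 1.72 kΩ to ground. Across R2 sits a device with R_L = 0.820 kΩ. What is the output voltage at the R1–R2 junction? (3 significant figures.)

R2 ‖ R_L = (1.72 × 0.820)/(1.72 + 0.820) = 0.5553 kΩ.
Now apply the divider: V_out = 29.3 × 0.1515 = 4.439 mV.

V_out ≈ 4.44 mV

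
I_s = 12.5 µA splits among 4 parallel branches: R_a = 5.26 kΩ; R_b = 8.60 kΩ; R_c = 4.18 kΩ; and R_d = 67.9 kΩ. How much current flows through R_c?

I ≈ 5.34 µA

Conductances: ΣG = 1/5.26 + 1/8.60 + 1/4.18 + 1/67.9 = 0.5604 (1/kΩ).
By the current-divider rule, I = I_s · G_k/ΣG = 12.5 × 0.4269 = 5.337 µA.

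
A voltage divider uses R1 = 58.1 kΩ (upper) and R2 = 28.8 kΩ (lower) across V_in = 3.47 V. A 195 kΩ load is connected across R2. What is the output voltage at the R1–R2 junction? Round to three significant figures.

V_out ≈ 1.05 V

R2 ‖ R_L = (28.8 × 195)/(28.8 + 195) = 25.09 kΩ.
Now apply the divider: V_out = 3.47 × 0.3016 = 1.047 V.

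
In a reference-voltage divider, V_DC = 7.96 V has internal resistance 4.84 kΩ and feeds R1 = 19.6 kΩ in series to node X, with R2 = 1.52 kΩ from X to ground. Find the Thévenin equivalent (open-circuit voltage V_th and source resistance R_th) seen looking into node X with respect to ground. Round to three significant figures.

V_th ≈ 0.466 V, R_th ≈ 1.43 kΩ

R1' = 4.84 + 19.6 = 24.44 kΩ (source resistance + R1).
With X open, the divider is unloaded: V_th = 7.96 × 1.52/25.96 = 0.4661 V.
With V_DC suppressed (replaced by a short), R_th = R1' ‖ R2 = (24.44 × 1.52)/(24.44 + 1.52) = 1.431 kΩ.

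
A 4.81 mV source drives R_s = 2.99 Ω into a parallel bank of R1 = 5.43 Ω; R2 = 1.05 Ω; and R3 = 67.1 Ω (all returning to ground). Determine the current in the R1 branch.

Parallel bank: R_p = 1/(1/5.43 + 1/1.05 + 1/67.1) = 0.8685 Ω.
Node voltage V_A = V_in · R_p/(R_s + R_p) = 4.81 × 0.2251 = 1.083 mV.
Branch current I = V_A/R1 = 1.083/5.43 = 0.1994 mA.

I ≈ 0.199 mA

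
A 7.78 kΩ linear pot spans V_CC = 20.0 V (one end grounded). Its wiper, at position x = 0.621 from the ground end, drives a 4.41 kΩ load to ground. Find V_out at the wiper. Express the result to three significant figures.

V_out ≈ 8.78 V

Lower segment x·R_p = 4.831 kΩ; upper segment (1−x)·R_p = 2.949 kΩ.
R_L loads the lower segment: effective lower R = 2.306 kΩ.
Then V_out = V_CC · 2.306/(2.949 + 2.306) = 8.776 V.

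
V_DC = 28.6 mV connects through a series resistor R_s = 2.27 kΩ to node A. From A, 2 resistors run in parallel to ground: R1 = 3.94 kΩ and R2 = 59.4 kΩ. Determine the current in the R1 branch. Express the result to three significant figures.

Combine the parallel branches: R_p = (1/3.94 + 1/59.4)⁻¹ = 3.695 kΩ.
Node voltage V_A = V_DC · R_p/(R_s + R_p) = 28.6 × 0.6194 = 17.72 mV.
I(R1) = V_A / R1 = 17.72/3.94 = 4.496 µA.
(Equivalently: I_total = 4.795 µA, then current-divider fraction G_k/ΣG = 0.9378.)

I ≈ 4.50 µA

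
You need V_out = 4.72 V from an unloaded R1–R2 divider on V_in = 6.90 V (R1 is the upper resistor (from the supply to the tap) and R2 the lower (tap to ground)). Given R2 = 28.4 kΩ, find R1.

R1 ≈ 13.1 kΩ

The divider ratio is R2/(R1+R2) = 4.72/6.90 = 0.6841.
So R1 = R2 · (V_in/V_out − 1) = 28.4 × (6.90/4.72 − 1) = 28.4 × 0.4619 = 13.12 kΩ.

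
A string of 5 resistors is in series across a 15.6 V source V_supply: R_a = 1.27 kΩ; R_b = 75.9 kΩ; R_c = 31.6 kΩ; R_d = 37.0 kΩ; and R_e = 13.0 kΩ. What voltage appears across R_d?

Total series resistance ΣR = 1.27 + 75.9 + 31.6 + 37.0 + 13.0 = 158.8 kΩ.
By the voltage-divider rule, V = 15.6 × 37.00/158.8 = 3.635 V.

V ≈ 3.64 V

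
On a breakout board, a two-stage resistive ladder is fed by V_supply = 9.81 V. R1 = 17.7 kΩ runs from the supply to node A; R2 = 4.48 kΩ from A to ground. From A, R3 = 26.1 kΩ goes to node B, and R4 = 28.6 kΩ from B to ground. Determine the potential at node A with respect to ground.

Node A sees R2 in parallel with the series input of stage 2, R3 + R4 = 54.70 kΩ.
Effective lower resistance at A: R2 ‖ 54.70 = 4.141 kΩ.
So V_A = 9.81 × 0.1896 = 1.860 V.

V_A ≈ 1.86 V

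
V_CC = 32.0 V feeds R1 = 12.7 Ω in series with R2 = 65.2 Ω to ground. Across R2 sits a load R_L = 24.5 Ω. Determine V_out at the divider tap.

V_out ≈ 18.7 V

R2 ‖ R_L = (65.2 × 24.5)/(65.2 + 24.5) = 17.81 Ω.
Then V_out = V_CC · R2'/(R1 + R2') = 32.0 × 17.81/30.51 = 18.68 V.
(Unloaded it would be 26.8 V; the load pulls it down.)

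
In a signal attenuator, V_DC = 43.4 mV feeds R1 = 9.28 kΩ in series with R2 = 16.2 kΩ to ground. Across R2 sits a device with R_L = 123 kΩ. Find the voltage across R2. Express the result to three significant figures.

V_out ≈ 26.3 mV

First combine the lower leg with the load: R2 ‖ R_L = 14.31 kΩ.
Then V_out = V_DC · R2'/(R1 + R2') = 43.4 × 14.31/23.59 = 26.33 mV.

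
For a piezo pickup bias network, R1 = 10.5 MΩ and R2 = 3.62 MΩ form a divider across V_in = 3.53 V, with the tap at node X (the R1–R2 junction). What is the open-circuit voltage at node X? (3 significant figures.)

With X open, the divider is unloaded: V_th = 3.53 × 3.62/14.12 = 0.9050 V.

V_th ≈ 0.905 V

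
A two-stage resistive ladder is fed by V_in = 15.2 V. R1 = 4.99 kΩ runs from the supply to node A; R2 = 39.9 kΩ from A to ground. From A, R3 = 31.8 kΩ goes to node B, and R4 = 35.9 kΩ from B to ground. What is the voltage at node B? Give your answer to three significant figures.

Looking into the second stage from A: R3 + R4 = 67.70 kΩ appears in parallel with R2.
R2 ‖ (R3+R4) = 25.10 kΩ.
So V_A = 15.2 × 0.8342 = 12.68 V.
Stage 2 is unloaded, so V_B = V_A · R4/(R3+R4) = 12.68 × 35.9/67.70 = 6.724 V.

V_B ≈ 6.72 V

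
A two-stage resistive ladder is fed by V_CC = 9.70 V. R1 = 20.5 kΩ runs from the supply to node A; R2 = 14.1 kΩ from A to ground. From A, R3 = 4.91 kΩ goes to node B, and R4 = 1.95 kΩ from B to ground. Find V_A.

Node A sees R2 in parallel with the series input of stage 2, R3 + R4 = 6.860 kΩ.
R2 ‖ (R3+R4) = 4.615 kΩ.
So V_A = 9.70 × 0.1837 = 1.782 V.

V_A ≈ 1.78 V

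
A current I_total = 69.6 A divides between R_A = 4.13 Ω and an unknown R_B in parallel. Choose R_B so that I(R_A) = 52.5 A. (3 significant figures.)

R_B ≈ 12.7 Ω

The fraction through R_A equals R_B/(R_A+R_B).
With f = 0.7543, R_B = R_A · f/(1−f) = 4.13 × 3.070 = 12.68 Ω.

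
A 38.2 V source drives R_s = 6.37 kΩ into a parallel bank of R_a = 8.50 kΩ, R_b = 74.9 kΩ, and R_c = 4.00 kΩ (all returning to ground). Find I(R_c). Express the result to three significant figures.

Parallel bank: R_p = 1/(1/8.50 + 1/74.9 + 1/4.00) = 2.625 kΩ.
Node voltage V_A = V_DC · R_p/(R_s + R_p) = 38.2 × 0.2918 = 11.15 V.
Branch current I = V_A/R_c = 11.15/4.00 = 2.787 mA.

I ≈ 2.79 mA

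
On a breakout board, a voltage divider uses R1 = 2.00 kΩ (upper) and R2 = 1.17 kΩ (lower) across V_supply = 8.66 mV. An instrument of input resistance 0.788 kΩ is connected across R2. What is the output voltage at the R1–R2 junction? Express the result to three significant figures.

V_out ≈ 1.65 mV

The load sits in parallel with R2, giving an effective lower resistance R2' = R2·R_L/(R2+R_L) = 0.4709 kΩ.
Then V_out = V_supply · R2'/(R1 + R2') = 8.66 × 0.4709/2.471 = 1.650 mV.
(Unloaded it would be 3.20 mV; the load pulls it down.)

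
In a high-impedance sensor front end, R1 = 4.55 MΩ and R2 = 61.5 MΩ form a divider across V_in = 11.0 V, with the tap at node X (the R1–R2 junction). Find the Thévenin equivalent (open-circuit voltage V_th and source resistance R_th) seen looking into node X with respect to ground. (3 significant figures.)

V_th ≈ 10.2 V, R_th ≈ 4.24 MΩ

V_th is the unloaded tap voltage: V_in · R2/(R1+R2) = 11.0 × 0.9311 = 10.24 V.
With V_in suppressed (replaced by a short), R_th = R1 ‖ R2 = (4.550 × 61.5)/(4.550 + 61.5) = 4.237 MΩ.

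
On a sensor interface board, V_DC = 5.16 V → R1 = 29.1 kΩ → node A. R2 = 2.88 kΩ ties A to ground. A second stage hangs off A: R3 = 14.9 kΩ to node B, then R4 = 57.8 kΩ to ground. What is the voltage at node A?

V_A ≈ 0.449 V

Looking into the second stage from A: R3 + R4 = 72.70 kΩ appears in parallel with R2.
Effective lower resistance at A: R2 ‖ 72.70 = 2.770 kΩ.
So V_A = 5.16 × 0.08692 = 0.4485 V.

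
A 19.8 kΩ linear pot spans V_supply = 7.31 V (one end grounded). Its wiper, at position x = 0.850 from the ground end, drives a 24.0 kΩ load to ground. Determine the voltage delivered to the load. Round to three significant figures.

The pot divides into 2.970 kΩ above the wiper and 16.83 kΩ below.
R_L loads the lower segment: effective lower R = 9.893 kΩ.
Then V_out = V_supply · 9.893/(2.970 + 9.893) = 5.622 V.
(Unloaded: V_out = x·V_supply = 6.21 V.)

V_out ≈ 5.62 V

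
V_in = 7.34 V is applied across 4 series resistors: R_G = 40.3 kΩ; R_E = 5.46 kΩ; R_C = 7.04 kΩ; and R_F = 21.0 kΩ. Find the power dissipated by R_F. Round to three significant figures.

P ≈ 0.208 mW

ΣR = 73.80 kΩ → I = 7.34/73.80 = 0.09946 mA.
P = I²R = 0.009892 × 21.0 = 0.2077 mW.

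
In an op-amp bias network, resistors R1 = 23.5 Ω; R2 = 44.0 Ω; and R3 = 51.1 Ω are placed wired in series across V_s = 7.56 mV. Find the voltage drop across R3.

V ≈ 3.26 mV

ΣR = 23.5 + 44.0 + 51.1 = 118.6 Ω.
By the voltage-divider rule, V = 7.56 × 51.10/118.6 = 3.257 mV.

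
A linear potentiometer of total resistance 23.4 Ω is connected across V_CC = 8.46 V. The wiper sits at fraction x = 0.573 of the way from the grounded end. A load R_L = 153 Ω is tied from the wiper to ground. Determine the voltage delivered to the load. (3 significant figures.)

Lower segment x·R_p = 13.41 Ω; upper segment (1−x)·R_p = 9.992 Ω.
(x·R_p) ‖ R_L = 12.33 Ω.
Then V_out = V_CC · 12.33/(9.992 + 12.33) = 4.673 V.

V_out ≈ 4.67 V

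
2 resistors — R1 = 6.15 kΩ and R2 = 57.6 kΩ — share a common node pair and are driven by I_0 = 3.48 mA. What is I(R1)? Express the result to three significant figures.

I ≈ 3.14 mA

Two-branch current divider: I_k = I_0 · R_other/(R_1 + R_2).
I(R1) = 3.48 × 57.6/(6.15 + 57.6) = 3.48 × 0.9035 = 3.144 mA.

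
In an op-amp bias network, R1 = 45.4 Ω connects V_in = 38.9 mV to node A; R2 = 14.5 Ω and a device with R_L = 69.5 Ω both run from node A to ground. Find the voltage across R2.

V_out ≈ 8.13 mV

First combine the lower leg with the load: R2 ‖ R_L = 12.00 Ω.
Voltage divider with the loaded lower leg: V_out = 38.9 × 12.00/(45.4 + 12.00) = 38.9 × 0.2090 = 8.131 mV.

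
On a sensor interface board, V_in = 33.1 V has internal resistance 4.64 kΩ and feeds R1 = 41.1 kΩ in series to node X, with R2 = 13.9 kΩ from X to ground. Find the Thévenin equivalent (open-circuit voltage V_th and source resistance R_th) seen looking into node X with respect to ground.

R1' = 4.64 + 41.1 = 45.74 kΩ (source resistance + R1).
V_th is the unloaded tap voltage: V_in · R2/(R1'+R2) = 33.1 × 0.2331 = 7.714 V.
Looking into X with the source shorted: R_th = R1'·R2/(R1'+R2) = 45.74 × 13.9/59.64 = 10.66 kΩ.

V_th ≈ 7.71 V, R_th ≈ 10.7 kΩ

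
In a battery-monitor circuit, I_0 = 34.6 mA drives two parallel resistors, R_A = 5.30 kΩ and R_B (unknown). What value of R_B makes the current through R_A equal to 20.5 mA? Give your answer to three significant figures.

R_B ≈ 7.71 kΩ

In a two-way split, I_A/I_0 = R_B/(R_A + R_B).
With f = 0.5925, R_B = R_A · f/(1−f) = 5.30 × 1.454 = 7.706 kΩ.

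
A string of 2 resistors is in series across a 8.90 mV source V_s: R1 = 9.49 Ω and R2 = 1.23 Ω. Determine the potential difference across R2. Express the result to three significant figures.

Total series resistance ΣR = 9.49 + 1.23 = 10.72 Ω.
V = V_s · R/ΣR = 8.90 × 0.1147 = 1.021 mV.

V ≈ 1.02 mV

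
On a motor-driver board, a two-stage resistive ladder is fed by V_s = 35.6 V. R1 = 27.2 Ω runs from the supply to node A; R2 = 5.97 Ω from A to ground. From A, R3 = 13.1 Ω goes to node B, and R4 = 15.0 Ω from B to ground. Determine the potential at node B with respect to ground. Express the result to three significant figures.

Node A sees R2 in parallel with the series input of stage 2, R3 + R4 = 28.10 Ω.
R2 ‖ (R3+R4) = 4.924 Ω.
First divider: V_A = V_s · 4.924/(27.2 + 4.924) = 5.457 V.
Stage 2 is unloaded, so V_B = V_A · R4/(R3+R4) = 5.457 × 15.0/28.10 = 2.913 V.

V_B ≈ 2.91 V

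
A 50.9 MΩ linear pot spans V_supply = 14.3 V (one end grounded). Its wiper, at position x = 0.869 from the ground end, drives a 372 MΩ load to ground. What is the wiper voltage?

V_out ≈ 12.2 V

Split the track: R_lower = x·R_p = 44.23 MΩ, R_upper = (1−x)·R_p = 6.668 MΩ.
R_L loads the lower segment: effective lower R = 39.53 MΩ.
Then V_out = V_supply · 39.53/(6.668 + 39.53) = 12.24 V.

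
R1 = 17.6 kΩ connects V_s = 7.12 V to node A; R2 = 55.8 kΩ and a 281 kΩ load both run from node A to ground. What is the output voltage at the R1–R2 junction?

R2 ‖ R_L = (55.8 × 281)/(55.8 + 281) = 46.56 kΩ.
Voltage divider with the loaded lower leg: V_out = 7.12 × 46.56/(17.6 + 46.56) = 7.12 × 0.7257 = 5.167 V.
(Unloaded it would be 5.41 V; the load pulls it down.)

V_out ≈ 5.17 V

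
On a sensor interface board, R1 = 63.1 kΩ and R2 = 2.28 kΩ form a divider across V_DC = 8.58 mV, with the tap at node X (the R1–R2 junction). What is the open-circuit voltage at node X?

V_th ≈ 0.299 mV

V_th is the unloaded tap voltage: V_DC · R2/(R1+R2) = 8.58 × 0.03487 = 0.2992 mV.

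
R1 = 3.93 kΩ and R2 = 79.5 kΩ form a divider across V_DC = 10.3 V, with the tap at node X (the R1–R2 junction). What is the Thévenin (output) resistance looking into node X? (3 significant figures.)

Looking into X with the source shorted: R_th = R1·R2/(R1+R2) = 3.930 × 79.5/83.43 = 3.745 kΩ.

R_th ≈ 3.74 kΩ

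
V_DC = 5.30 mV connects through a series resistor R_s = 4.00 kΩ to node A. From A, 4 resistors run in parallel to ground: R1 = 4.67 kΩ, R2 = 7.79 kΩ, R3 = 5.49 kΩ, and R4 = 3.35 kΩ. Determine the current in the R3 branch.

I ≈ 0.225 µA

Parallel bank: R_p = 1/(1/4.67 + 1/7.79 + 1/5.49 + 1/3.35) = 1.215 kΩ.
V_A by voltage divider: V_A = 5.30 × 1.215/(4.00 + 1.215) = 1.235 mV.
I(R3) = V_A / R3 = 1.235/5.49 = 0.2249 µA.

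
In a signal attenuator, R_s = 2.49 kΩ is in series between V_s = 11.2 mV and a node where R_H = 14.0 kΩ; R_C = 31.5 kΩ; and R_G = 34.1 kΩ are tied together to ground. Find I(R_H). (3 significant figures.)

I ≈ 0.602 µA

Parallel bank: R_p = 1/(1/14.0 + 1/31.5 + 1/34.1) = 7.547 kΩ.
V_A = 11.2 × 7.547/10.04 = 8.422 mV.
I(R_H) = V_A / R_H = 8.422/14.0 = 0.6015 µA.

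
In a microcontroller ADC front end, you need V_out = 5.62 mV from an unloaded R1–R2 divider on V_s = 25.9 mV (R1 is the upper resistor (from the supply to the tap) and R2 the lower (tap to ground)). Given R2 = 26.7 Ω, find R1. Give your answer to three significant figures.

Required fraction k = V_out/V_s = 0.2170.
R1 = R2·(1/k − 1) = 26.7 × 3.609 = 96.35 Ω.

R1 ≈ 96.3 Ω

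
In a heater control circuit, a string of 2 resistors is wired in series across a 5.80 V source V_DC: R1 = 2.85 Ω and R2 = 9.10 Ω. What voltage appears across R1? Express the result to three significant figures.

ΣR = 2.85 + 9.10 = 11.95 Ω.
V = V_DC · R/ΣR = 5.80 × 0.2385 = 1.383 V.

V ≈ 1.38 V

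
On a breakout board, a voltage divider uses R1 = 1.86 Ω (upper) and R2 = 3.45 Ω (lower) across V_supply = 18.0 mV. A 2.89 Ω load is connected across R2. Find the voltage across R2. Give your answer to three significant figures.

V_out ≈ 8.25 mV

First combine the lower leg with the load: R2 ‖ R_L = 1.573 Ω.
Voltage divider with the loaded lower leg: V_out = 18.0 × 1.573/(1.86 + 1.573) = 18.0 × 0.4581 = 8.247 mV.
(Unloaded it would be 11.7 mV; the load pulls it down.)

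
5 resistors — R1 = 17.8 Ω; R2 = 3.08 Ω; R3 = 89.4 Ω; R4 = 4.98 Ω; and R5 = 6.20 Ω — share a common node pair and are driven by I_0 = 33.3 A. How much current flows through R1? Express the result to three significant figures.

I ≈ 2.48 A

ΣG = 1/17.8 + 1/3.08 + 1/89.4 + 1/4.98 + 1/6.20 = 0.7541.
Current divider: I(R1) = I_0 · G_k/ΣG = 33.3 × (0.05618/0.7541) = 33.3 × 0.07450 = 2.481 A.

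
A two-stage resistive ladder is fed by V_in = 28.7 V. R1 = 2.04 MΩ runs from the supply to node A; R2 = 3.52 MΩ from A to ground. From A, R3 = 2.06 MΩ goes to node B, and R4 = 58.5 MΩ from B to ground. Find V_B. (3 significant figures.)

V_B ≈ 17.2 V

Looking into the second stage from A: R3 + R4 = 60.56 MΩ appears in parallel with R2.
Effective lower resistance at A: R2 ‖ 60.56 = 3.327 MΩ.
So V_A = 28.7 × 0.6199 = 17.79 V.
Then the unloaded second divider: V_B = V_A × R4/(R3+R4) = 17.79 × 0.9660 = 17.19 V.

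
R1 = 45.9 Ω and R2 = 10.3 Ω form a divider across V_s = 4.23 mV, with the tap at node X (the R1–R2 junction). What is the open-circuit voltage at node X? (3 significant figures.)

V_th is the unloaded tap voltage: V_s · R2/(R1+R2) = 4.23 × 0.1833 = 0.7752 mV.

V_th ≈ 0.775 mV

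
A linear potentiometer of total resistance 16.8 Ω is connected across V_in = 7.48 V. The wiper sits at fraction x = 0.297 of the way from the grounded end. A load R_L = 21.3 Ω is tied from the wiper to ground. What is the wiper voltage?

Lower segment x·R_p = 4.990 Ω; upper segment (1−x)·R_p = 11.81 Ω.
(x·R_p) ‖ R_L = 4.043 Ω.
Then V_out = V_in · 4.043/(11.81 + 4.043) = 1.907 V.

V_out ≈ 1.91 V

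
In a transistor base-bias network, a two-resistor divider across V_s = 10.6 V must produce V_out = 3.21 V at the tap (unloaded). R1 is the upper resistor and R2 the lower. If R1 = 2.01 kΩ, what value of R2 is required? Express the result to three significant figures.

R2 ≈ 0.873 kΩ

Required fraction k = V_out/V_s = 0.3028.
R2 = R1 · 0.3028/(1 − 0.3028) = 0.8731 kΩ.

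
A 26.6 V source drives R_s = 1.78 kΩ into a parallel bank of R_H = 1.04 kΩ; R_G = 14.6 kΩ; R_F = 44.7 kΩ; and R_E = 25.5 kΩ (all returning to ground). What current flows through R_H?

I ≈ 8.69 mA

Parallel bank: R_p = 1/(1/1.04 + 1/14.6 + 1/44.7 + 1/25.5) = 0.9161 kΩ.
V_A = 26.6 × 0.9161/2.696 = 9.038 V.
Branch current I = V_A/R_H = 9.038/1.04 = 8.691 mA.
(Equivalently: I_total = 9.866 mA, then current-divider fraction G_k/ΣG = 0.8808.)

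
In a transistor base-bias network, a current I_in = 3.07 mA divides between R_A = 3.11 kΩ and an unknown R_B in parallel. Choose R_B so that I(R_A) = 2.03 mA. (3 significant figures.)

R_B ≈ 6.07 kΩ

In a two-way split, I_A/I_in = R_B/(R_A + R_B).
2.03/3.07 = R_B/(R_A + R_B) → R_B = R_A · (0.6612)/(1 − 0.6612) = 3.11 × 1.952 = 6.070 kΩ.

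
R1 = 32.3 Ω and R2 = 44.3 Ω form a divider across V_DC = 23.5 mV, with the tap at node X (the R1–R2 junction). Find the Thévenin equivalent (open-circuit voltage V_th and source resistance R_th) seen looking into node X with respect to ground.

V_th ≈ 13.6 mV, R_th ≈ 18.7 Ω

V_th is the unloaded tap voltage: V_DC · R2/(R1+R2) = 23.5 × 0.5783 = 13.59 mV.
Looking into X with the source shorted: R_th = R1·R2/(R1+R2) = 32.30 × 44.3/76.60 = 18.68 Ω.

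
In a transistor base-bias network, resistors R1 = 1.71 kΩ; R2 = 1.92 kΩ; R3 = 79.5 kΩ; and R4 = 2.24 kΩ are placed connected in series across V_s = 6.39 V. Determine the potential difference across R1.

ΣR = 1.71 + 1.92 + 79.5 + 2.24 = 85.37 kΩ.
By the voltage-divider rule, V = 6.39 × 1.710/85.37 = 0.1280 V.

V ≈ 0.128 V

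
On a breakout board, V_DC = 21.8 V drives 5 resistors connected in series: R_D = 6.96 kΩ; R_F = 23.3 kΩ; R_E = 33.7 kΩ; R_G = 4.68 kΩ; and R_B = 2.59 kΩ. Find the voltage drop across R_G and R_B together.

V ≈ 2.22 V

Total series resistance ΣR = 6.96 + 23.3 + 33.7 + 4.68 + 2.59 = 71.23 kΩ.
R_{R_G..R_B} = 4.68 + 2.59 = 7.270 kΩ.
By the voltage-divider rule, V = 21.8 × 7.270/71.23 = 2.225 V.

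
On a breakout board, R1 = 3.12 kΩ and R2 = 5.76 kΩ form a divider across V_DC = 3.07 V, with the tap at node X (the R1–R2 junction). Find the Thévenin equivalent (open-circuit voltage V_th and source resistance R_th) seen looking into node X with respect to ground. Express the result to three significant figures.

V_th is the unloaded tap voltage: V_DC · R2/(R1+R2) = 3.07 × 0.6486 = 1.991 V.
Looking into X with the source shorted: R_th = R1·R2/(R1+R2) = 3.120 × 5.76/8.880 = 2.024 kΩ.

V_th ≈ 1.99 V, R_th ≈ 2.02 kΩ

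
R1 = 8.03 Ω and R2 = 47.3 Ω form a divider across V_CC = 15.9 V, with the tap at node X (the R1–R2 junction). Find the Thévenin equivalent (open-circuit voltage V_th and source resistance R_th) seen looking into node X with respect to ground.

V_th ≈ 13.6 V, R_th ≈ 6.86 Ω

Open-circuit (no load on X): V_th = V_CC · R2/(R1 + R2) = 15.9 × 47.3/(8.030 + 47.3) = 13.59 V.
Zeroing V_CC shorts the top of R1 to ground, so R_th = R1 ‖ R2 = 6.865 Ω.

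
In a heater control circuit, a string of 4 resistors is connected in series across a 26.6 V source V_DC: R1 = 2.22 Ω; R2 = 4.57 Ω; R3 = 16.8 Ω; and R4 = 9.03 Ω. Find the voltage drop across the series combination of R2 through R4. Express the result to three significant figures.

V ≈ 24.8 V

ΣR = 2.22 + 4.57 + 16.8 + 9.03 = 32.62 Ω.
R_{R2..R4} = 4.57 + 16.8 + 9.03 = 30.40 Ω.
Voltage divider: V = V_DC · (30.40 / 32.62) = 26.6 × 0.9319 = 24.79 V.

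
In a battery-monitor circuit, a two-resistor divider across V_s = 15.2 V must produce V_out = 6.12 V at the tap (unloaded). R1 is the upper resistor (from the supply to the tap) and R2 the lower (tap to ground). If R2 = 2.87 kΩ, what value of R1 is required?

R1 ≈ 4.26 kΩ

The divider ratio is R2/(R1+R2) = 6.12/15.2 = 0.4026.
So R1 = R2 · (V_s/V_out − 1) = 2.87 × (15.2/6.12 − 1) = 2.87 × 1.484 = 4.258 kΩ.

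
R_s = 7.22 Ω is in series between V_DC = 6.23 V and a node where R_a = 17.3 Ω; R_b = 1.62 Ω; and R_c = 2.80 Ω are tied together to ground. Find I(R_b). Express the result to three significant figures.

I ≈ 0.455 A

Combine the parallel branches: R_p = (1/17.3 + 1/1.62 + 1/2.80)⁻¹ = 0.9688 Ω.
V_A = 6.23 × 0.9688/8.189 = 0.7370 V.
Branch current I = V_A/R_b = 0.7370/1.62 = 0.4550 A.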